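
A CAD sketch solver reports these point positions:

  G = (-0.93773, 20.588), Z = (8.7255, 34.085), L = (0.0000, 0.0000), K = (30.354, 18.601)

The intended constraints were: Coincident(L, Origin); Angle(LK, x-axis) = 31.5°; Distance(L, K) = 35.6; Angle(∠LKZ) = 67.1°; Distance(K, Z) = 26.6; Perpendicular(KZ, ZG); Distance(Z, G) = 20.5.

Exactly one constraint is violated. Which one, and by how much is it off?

Distance(Z, G) = 20.5 — off by 3.90.

L = (0.00, 0.00) ✓; LK at 31.50° ✓; |LK| = 35.60 ✓; ∠LKZ = 67.10° ✓; |KZ| = 26.60 ✓; ∠(KZ, ZG) = 90.00° ✓; |ZG| = 16.60 ✗.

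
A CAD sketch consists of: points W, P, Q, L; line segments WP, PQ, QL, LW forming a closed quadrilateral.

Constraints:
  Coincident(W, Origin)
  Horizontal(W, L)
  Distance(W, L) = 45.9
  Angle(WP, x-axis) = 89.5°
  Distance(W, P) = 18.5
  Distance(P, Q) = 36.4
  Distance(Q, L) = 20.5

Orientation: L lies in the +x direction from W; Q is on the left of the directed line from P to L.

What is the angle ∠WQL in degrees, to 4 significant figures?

90.58°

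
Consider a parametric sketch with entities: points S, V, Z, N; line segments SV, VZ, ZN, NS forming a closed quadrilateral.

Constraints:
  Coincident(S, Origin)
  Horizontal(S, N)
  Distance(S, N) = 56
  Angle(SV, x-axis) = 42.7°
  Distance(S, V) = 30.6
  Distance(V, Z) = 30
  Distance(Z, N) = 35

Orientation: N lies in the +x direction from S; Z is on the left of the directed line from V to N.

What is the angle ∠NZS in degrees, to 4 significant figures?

66.25°

S is at the origin; SN is horizontal with |SN| = 56.0 and N in +x, so N = (56.0, 0). SV runs at 42.7° with |SV| = 30.6, so V = (22.49, 20.75). Z is determined by |VZ| = 30.0 and |ZN| = 35.0 together: it lies at the intersection of circle(V, 30.0) and circle(N, 35.0). With |VN| = 39.42, the foot of the radical line on VN is 15.59 from V and the perpendicular offset is √(30.0² − 15.59²) = 25.63. Taking the left-of-VN solution: Z = (49.23, 34.34).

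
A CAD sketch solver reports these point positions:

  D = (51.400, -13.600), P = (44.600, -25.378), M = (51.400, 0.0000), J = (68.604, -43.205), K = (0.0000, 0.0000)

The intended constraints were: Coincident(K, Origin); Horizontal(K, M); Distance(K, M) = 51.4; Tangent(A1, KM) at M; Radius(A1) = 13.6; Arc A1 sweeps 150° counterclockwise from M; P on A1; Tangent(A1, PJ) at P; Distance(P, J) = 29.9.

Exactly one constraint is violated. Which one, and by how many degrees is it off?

Tangent(A1, PJ) at P — off by 6.60°.

K = (0.00, 0.00) ✓; K.y = 0.00, M.y = 0.00 ✓; |KM| = 51.40 ✓; ∠(DM, MK) = 90.00° ✓; |DM| = 13.60 ✓; bearing(D→P) − bearing(D→M) = 150.0° ✓; |DP| = 13.60 ✓; ∠(DP, PJ) = 96.60° ✗; |PJ| = 29.90 ✓.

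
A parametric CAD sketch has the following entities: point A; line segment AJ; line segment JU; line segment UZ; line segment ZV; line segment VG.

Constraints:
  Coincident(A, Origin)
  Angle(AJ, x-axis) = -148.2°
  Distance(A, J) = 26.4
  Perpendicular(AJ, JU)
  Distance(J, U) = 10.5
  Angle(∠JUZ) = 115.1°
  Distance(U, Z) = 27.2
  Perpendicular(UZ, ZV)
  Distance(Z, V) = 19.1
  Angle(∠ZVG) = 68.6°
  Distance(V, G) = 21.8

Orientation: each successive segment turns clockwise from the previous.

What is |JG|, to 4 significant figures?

11.47

A is at the origin; AJ runs at -148.2° with length 26.4, so J = (-22.44, -13.91). AJ ⟂ JU, so JU runs at 121.8°; with |JU| = 10.5, U = (-27.97, -4.988). ∠JUZ = 115.1° gives UZ at 56.90° from the x-axis; with |UZ| = 27.2, Z = (-13.12, 17.80). UZ is perpendicular to ZV, so ZV runs at -33.10°; with |ZV| = 19.1, V = (2.884, 7.368). ∠ZVG = 68.6° gives VG at -144.5° from the x-axis; with |VG| = 21.8, G = (-14.86, -5.292). Then |JG| = |G − J| = 11.47.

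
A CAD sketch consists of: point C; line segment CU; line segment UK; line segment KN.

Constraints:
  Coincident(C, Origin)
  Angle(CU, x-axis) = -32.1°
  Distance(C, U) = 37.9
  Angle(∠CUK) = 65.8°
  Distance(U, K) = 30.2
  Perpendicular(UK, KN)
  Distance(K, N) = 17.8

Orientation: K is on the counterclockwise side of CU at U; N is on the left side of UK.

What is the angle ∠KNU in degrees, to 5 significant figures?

59.485°

C is at the origin; CU runs at -32.1° with length 37.9, so U = 37.9·(cos -32.1°, sin -32.1°) = (32.106, -20.140). ∠CUK = 65.8°, so UK runs at -32.1° + (180° − 65.8°) = 82.100° from the x-axis; with |UK| = 30.2, K = U + 30.2·(cos 82.100°, sin 82.100°) = (36.257, 9.7734). UK ⟂ KN; with |KN| = 17.8 on the left of UK, N = K + 17.8·(-0.99051, 0.13744) = (18.626, 12.220). Then cos ∠KNU = NK·NU / (|NK||NU|), giving 59.485°.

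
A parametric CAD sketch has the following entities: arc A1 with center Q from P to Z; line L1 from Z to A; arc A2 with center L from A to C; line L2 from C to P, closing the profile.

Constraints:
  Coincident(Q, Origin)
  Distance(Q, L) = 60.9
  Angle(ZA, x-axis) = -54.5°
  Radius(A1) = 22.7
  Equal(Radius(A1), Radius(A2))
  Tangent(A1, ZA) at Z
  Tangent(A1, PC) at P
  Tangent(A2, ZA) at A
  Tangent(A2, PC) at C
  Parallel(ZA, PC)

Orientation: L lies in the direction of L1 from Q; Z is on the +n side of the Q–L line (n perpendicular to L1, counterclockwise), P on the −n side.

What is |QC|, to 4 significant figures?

64.99

The slot axis is L1's direction at -54.5°, so u = (cos -54.5°, sin -54.5°) = (0.5807, -0.8141) and n = (−sin -54.5°, cos -54.5°) = (0.8141, 0.5807). Q is at the origin and L lies 60.9 along u from Q, so L = 60.9·u = (35.36, -49.58). Tangency of A1 to both parallel lines with radius 22.7 puts Z and P at Q ± 22.7·n: Z = (18.48, 13.18), P = (-18.48, -13.18). Equal radii place A and C the same way about L: A = L + 22.7·n = (53.85, -36.40), C = L − 22.7·n = (16.88, -62.76). Then |QC| = |C − Q| = 64.99.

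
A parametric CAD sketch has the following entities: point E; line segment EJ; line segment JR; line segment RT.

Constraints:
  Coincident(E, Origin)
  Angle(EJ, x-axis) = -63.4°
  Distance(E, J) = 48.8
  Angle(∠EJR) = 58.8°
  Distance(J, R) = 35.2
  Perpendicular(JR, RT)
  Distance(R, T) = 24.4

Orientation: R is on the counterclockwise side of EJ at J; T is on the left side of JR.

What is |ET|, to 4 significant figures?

19.98

E is at the origin; EJ runs at -63.4° with length 48.8, so J = 48.8·(cos -63.4°, sin -63.4°) = (21.85, -43.63). ∠EJR = 58.8°, so JR runs at -63.4° + (180° − 58.8°) = 57.80° from the x-axis; with |JR| = 35.2, R = J + 35.2·(cos 57.80°, sin 57.80°) = (40.61, -13.85). JR ⟂ RT; with |RT| = 24.4 on the left of JR, T = R + 24.4·(-0.8462, 0.5329) = (19.96, -0.8465). Then |ET| = |T − E| = 19.98.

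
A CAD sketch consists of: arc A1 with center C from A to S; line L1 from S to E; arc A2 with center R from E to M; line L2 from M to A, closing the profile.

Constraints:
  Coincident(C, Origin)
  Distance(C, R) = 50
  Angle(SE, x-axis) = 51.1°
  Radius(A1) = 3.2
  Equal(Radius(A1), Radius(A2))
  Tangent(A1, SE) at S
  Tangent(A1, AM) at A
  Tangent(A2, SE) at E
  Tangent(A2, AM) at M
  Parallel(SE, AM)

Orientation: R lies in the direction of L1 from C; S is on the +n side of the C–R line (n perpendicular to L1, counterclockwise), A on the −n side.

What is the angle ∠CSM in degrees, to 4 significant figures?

82.71°

The slot axis is L1's direction at 51.1°, so u = (cos 51.1°, sin 51.1°) = (0.6280, 0.7782) and n = (−sin 51.1°, cos 51.1°) = (-0.7782, 0.6280). C is at the origin and R lies 50.0 along u from C, so R = 50.0·u = (31.40, 38.91). Tangency of A1 to both parallel lines with radius 3.2 puts S and A at C ± 3.2·n: S = (-2.490, 2.009), A = (2.490, -2.009). Equal radii place E and M the same way about R: E = R + 3.2·n = (28.91, 40.92), M = R − 3.2·n = (33.89, 36.90). Then cos ∠CSM = SC·SM / (|SC||SM|), giving 82.71°.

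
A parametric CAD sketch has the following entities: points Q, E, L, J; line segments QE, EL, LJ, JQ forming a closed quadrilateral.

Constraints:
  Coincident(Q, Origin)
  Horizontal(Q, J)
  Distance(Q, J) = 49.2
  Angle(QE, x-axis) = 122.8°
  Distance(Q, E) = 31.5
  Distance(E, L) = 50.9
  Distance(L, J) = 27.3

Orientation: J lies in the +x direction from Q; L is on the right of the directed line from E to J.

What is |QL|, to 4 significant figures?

23.16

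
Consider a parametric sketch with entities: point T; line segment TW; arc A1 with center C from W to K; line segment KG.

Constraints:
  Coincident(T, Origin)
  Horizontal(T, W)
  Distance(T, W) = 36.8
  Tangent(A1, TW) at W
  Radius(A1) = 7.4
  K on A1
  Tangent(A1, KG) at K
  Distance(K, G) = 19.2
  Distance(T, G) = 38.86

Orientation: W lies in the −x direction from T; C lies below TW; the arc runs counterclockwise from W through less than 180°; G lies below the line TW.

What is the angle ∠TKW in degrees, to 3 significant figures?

50.6°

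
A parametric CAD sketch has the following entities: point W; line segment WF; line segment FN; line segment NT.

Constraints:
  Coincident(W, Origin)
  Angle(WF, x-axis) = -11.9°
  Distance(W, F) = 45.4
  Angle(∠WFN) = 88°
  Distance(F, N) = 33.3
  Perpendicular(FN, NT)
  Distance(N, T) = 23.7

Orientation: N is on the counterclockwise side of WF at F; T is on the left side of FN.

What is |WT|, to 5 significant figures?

38.413

∠WFN = 88.0°, so FN runs at -11.9° + (180° − 88.0°) = 80.100° from the x-axis; with |FN| = 33.3, N = F + 33.3·(cos 80.100°, sin 80.100°) = (50.150, 23.442). FN ⟂ NT; with |NT| = 23.7 on the left of FN, T = N + 23.7·(-0.98511, 0.17193) = (26.802, 27.517). Then |WT| = |T − W| = 38.413.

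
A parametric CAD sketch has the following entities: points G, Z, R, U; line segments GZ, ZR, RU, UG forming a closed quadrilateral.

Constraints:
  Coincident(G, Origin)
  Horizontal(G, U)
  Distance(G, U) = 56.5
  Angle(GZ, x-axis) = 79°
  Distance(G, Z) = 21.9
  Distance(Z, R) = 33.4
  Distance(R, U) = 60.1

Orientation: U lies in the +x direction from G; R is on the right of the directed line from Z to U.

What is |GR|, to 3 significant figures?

11.5

Checks: |ZR| = 33.40 ✓; |RU| = 60.10 ✓.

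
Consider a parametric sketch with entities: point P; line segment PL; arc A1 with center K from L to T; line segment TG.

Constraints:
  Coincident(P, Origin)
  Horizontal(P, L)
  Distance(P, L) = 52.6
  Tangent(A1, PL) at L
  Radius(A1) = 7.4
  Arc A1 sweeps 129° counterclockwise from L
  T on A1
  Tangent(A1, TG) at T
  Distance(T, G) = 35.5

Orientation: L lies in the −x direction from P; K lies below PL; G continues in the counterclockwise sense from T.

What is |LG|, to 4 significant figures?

42.98

On A1, L sits at bearing 90° from K; a 129° counterclockwise sweep puts T at bearing 219°, so T = K + 7.4·(cos 219°, sin 219°) = (-58.35, -12.06). Tangency of A1 to TG means the radius KT is perpendicular to TG, so TG runs along (−sin 219°, cos 219°); with |TG| = 35.5, G = (-36.01, -39.65). Then |LG| = |G − L| = 42.98.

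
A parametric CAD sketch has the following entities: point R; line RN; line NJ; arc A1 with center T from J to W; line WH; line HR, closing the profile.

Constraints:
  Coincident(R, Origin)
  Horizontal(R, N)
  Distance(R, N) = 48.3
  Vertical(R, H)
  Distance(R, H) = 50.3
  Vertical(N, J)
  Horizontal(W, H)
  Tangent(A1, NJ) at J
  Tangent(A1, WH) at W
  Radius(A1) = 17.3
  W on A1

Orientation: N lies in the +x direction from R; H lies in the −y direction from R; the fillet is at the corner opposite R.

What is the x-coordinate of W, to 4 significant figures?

31.00

R is at the origin; RN is horizontal with |RN| = 48.3 and N on the +x side, so N = (48.30, 0.000). R and H share the same x with |RH| = 50.3 and H on the −y side, so H = (0.000, -50.30). The virtual corner opposite R is at (48.30, -50.30). Tangency of A1 to NJ means the radius TJ is perpendicular to NJ and the tangent condition forces TW to be normal to WH, with radius 17.3, so the center T sits 17.3 in from both sides at T = (31.00, -33.00). That places the tangent points at J = (48.30, -33.00) on NJ and W = (31.00, -50.30) on WH. So W.x = 31.00.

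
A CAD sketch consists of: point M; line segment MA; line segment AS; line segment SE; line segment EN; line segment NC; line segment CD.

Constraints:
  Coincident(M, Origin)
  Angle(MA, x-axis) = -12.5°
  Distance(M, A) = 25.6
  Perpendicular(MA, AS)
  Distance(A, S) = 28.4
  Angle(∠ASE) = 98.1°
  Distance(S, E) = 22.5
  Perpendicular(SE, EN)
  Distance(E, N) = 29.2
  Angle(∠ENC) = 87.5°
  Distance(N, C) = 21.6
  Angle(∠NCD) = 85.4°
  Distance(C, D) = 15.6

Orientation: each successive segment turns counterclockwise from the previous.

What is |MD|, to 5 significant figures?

26.476

∠ENC = 87.5° gives NC at -18.100° from the x-axis; with |NC| = 21.6, C = (20.336, -3.9412). ∠NCD = 85.4° gives CD at 76.500° from the x-axis; with |CD| = 15.6, D = (23.978, 11.228). Then |MD| = |D − M| = 26.476.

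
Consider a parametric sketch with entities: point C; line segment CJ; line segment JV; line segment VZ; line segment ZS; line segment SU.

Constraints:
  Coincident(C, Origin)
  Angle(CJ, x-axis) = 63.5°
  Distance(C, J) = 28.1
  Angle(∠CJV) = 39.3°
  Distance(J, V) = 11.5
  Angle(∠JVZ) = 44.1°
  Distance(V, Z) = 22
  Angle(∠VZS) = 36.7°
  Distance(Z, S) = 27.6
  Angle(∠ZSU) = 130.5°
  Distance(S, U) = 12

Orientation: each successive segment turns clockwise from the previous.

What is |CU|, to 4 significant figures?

37.72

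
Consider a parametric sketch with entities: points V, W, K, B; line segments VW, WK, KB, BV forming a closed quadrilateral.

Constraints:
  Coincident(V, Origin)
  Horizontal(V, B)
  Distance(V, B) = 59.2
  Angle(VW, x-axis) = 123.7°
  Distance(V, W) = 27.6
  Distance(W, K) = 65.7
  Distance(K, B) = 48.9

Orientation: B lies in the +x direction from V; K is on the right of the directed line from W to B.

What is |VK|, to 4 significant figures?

38.10

Checks: |WK| = 65.70 ✓; |KB| = 48.90 ✓.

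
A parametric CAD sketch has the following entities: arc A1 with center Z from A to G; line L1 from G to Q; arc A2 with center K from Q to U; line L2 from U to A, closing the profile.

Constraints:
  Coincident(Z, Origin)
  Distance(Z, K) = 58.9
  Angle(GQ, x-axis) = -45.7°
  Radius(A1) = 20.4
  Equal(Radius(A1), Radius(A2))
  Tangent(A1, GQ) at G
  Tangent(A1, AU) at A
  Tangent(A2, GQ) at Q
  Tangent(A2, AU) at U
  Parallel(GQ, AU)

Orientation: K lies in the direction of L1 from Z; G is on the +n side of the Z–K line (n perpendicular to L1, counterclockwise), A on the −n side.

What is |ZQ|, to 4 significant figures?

62.33

The slot axis is L1's direction at -45.7°, so u = (cos -45.7°, sin -45.7°) = (0.6984, -0.7157) and n = (−sin -45.7°, cos -45.7°) = (0.7157, 0.6984). Z is at the origin and K lies 58.9 along u from Z, so K = 58.9·u = (41.14, -42.15). Tangency of A1 to both parallel lines with radius 20.4 puts G and A at Z ± 20.4·n: G = (14.60, 14.25), A = (-14.60, -14.25). Equal radii place Q and U the same way about K: Q = K + 20.4·n = (55.74, -27.91), U = K − 20.4·n = (26.54, -56.40). Then |ZQ| = |Q − Z| = 62.33.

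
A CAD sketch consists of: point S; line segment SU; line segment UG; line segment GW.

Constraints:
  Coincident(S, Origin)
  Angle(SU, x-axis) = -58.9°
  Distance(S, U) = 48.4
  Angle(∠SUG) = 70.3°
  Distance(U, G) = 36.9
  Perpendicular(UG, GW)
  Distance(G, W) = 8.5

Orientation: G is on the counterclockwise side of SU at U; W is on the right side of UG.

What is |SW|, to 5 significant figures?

57.853

∠SUG = 70.3°, so UG runs at -58.9° + (180° − 70.3°) = 50.800° from the x-axis; with |UG| = 36.9, G = U + 36.9·(cos 50.800°, sin 50.800°) = (48.322, -12.848). UG ⟂ GW; with |GW| = 8.5 on the right of UG, W = G + 8.5·(0.77494, -0.63203) = (54.909, -18.220). Then |SW| = |W − S| = 57.853.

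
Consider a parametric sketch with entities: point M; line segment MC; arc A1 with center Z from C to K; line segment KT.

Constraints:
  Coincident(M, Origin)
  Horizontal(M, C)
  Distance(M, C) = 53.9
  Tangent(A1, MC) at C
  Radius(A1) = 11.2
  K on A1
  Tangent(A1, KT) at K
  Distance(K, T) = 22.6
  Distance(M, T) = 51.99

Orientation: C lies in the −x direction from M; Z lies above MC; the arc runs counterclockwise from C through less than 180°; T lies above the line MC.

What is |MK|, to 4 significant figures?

43.93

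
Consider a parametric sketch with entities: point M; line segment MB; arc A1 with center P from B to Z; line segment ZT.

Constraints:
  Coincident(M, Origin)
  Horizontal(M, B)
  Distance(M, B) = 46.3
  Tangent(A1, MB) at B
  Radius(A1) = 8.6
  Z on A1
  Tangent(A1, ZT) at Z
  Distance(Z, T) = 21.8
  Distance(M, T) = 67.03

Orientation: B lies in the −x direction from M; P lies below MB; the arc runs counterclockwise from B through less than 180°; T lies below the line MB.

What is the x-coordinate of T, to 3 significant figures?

-61.7

Checks: ∠(PB, BM) = 90.00° ✓; |PZ| = 8.600 ✓; ∠(PZ, ZT) = 90.00° ✓; |ZT| = 21.80 ✓; |MT| = 67.03 ✓.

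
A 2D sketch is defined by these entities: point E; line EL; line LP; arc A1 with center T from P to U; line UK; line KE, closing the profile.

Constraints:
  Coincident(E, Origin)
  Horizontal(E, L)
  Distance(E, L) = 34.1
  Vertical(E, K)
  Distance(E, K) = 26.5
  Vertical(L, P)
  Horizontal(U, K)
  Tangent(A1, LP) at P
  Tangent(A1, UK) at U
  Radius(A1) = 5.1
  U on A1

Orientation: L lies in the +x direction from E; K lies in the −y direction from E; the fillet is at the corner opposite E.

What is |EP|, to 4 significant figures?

40.26

E is at the origin; EL is horizontal with |EL| = 34.1 and L on the +x side, so L = (34.10, 0.000). E and K share the same x with |EK| = 26.5 and K on the −y side, so K = (0.000, -26.50). The virtual corner opposite E is at (34.10, -26.50). The tangent condition forces TP to be normal to LP and tangency of A1 to UK means the radius TU is perpendicular to UK, with radius 5.1, so the center T sits 5.1 in from both sides at T = (29.00, -21.40). That places the tangent points at P = (34.10, -21.40) on LP and U = (29.00, -26.50) on UK. Then |EP| = |P − E| = 40.26.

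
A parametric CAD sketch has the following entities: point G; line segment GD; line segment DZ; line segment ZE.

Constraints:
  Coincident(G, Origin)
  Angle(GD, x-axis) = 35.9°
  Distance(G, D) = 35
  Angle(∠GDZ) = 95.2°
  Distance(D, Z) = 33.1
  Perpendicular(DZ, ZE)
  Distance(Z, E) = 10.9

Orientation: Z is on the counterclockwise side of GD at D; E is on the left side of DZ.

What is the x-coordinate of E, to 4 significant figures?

2.080

G is at the origin; GD runs at 35.9° with length 35.0, so D = 35.0·(cos 35.9°, sin 35.9°) = (28.35, 20.52). ∠GDZ = 95.2°, so DZ runs at 35.9° + (180° − 95.2°) = 120.7° from the x-axis; with |DZ| = 33.1, Z = D + 33.1·(cos 120.7°, sin 120.7°) = (11.45, 48.98). The perpendicularity gives ZE at right angles to DZ; with |ZE| = 10.9 on the left of DZ, E = Z + 10.9·(-0.8599, -0.5105) = (2.080, 43.42). So E.x = 2.080.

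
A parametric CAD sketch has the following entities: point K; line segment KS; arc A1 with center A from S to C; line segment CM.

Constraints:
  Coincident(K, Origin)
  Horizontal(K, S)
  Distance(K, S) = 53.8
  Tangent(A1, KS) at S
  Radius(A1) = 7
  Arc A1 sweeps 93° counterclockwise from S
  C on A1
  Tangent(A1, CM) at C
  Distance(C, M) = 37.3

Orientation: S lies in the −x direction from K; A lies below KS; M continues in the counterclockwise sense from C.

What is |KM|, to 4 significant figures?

73.84

K is at the origin; K and S share the same y with |KS| = 53.8 and S on the −x side, so S = (-53.80, 0.000). A1 meets KS tangentially, so AS is at right angles to KS, so A = S + (0, -7) = (-53.80, -7.000). On A1, S sits at bearing 90° from A; a 93° counterclockwise sweep puts C at bearing 183°, so C = A + 7.0·(cos 183°, sin 183°) = (-60.79, -7.366). A1 meets CM tangentially, so AC is at right angles to CM, so CM runs along (−sin 183°, cos 183°); with |CM| = 37.3, M = (-58.84, -44.62). Then |KM| = |M − K| = 73.84.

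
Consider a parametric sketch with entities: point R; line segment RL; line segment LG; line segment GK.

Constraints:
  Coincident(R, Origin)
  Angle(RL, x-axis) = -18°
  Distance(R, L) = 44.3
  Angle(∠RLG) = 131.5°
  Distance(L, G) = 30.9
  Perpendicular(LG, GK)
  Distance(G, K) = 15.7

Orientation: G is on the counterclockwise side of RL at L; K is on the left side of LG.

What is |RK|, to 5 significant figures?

62.738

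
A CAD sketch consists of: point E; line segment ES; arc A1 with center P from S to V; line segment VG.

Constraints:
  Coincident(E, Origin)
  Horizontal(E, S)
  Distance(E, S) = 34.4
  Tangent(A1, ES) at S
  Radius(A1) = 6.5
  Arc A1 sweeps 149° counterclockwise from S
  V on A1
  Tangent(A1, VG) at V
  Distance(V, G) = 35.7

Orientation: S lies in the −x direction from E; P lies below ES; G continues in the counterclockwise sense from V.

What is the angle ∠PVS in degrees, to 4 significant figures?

15.50°

Tangency of A1 to ES means the radius PS is perpendicular to ES, so P = S + (0, -6.5) = (-34.40, -6.500). On A1, S sits at bearing 90° from P; a 149° counterclockwise sweep puts V at bearing 239°, so V = P + 6.5·(cos 239°, sin 239°) = (-37.75, -12.07). Then cos ∠PVS = VP·VS / (|VP||VS|), giving 15.50°.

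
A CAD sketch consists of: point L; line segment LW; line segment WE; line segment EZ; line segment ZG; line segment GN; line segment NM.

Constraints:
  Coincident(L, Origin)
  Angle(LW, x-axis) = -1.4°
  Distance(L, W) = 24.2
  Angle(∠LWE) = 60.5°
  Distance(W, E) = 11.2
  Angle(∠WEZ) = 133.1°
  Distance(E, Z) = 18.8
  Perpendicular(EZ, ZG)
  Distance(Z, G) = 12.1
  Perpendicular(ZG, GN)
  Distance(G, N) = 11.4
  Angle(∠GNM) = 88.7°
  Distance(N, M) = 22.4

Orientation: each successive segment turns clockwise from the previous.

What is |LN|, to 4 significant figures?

8.651

L is at the origin; LW runs at -1.4° with length 24.2, so W = (24.19, -0.5913). ∠LWE = 60.5° gives WE at -120.9° from the x-axis; with |WE| = 11.2, E = (18.44, -10.20). ∠WEZ = 133.1° gives EZ at -167.8° from the x-axis; with |EZ| = 18.8, Z = (0.06570, -14.17). EZ ⟂ ZG, so ZG runs at 102.2°; with |ZG| = 12.1, G = (-2.491, -2.348). ZG is perpendicular to GN, so GN runs at 12.20°; with |GN| = 11.4, N = (8.651, 0.06134). Then |LN| = |N − L| = 8.651.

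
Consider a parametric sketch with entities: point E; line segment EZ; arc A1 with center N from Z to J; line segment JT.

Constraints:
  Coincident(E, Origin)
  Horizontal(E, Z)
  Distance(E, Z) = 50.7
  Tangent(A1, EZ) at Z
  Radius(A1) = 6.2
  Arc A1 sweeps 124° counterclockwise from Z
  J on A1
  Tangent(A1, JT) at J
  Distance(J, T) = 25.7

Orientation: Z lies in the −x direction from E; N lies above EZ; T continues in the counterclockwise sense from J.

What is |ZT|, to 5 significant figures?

32.320

E is at the origin; E and Z share the same y with |EZ| = 50.7 and Z on the −x side, so Z = (-50.700, 0.0000). The tangent condition forces NZ to be normal to EZ, so N = Z + (0, 6.2) = (-50.700, 6.2000). On A1, Z sits at bearing -90° from N; a 124° counterclockwise sweep puts J at bearing 34°, so J = N + 6.2·(cos 34°, sin 34°) = (-45.560, 9.6670). The tangent condition forces NJ to be normal to JT, so JT runs along (−sin 34°, cos 34°); with |JT| = 25.7, T = (-59.931, 30.973). Then |ZT| = |T − Z| = 32.320.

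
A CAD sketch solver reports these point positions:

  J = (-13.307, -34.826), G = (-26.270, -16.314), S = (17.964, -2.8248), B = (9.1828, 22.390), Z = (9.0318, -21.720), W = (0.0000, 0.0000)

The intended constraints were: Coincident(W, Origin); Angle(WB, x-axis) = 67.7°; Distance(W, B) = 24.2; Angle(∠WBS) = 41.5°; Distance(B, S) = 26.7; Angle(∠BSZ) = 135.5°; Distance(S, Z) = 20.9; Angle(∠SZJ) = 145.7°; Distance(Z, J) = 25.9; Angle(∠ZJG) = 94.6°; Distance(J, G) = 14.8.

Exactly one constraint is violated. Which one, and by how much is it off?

Distance(J, G) = 14.8 — off by 7.80.

W = (0.00, 0.00) ✓; WB at 67.70° ✓; |WB| = 24.20 ✓; ∠WBS = 41.50° ✓; |BS| = 26.70 ✓; ∠BSZ = 135.5° ✓; |SZ| = 20.90 ✓; ∠SZJ = 145.7° ✓; |ZJ| = 25.90 ✓; ∠ZJG = 94.60° ✓; |JG| = 22.60 ✗.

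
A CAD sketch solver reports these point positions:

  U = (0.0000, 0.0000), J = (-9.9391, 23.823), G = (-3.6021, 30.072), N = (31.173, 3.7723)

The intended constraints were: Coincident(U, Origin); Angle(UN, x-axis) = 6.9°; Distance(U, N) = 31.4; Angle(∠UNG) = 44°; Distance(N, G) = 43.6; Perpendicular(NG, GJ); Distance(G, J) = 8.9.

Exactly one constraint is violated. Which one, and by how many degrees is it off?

Perpendicular(NG, GJ) — off by 8.30°.

U = (0.00, 0.00) ✓; UN at 6.900° ✓; |UN| = 31.40 ✓; ∠UNG = 44.00° ✓; |NG| = 43.60 ✓; ∠(NG, GJ) = 81.70° ✗; |GJ| = 8.900 ✓.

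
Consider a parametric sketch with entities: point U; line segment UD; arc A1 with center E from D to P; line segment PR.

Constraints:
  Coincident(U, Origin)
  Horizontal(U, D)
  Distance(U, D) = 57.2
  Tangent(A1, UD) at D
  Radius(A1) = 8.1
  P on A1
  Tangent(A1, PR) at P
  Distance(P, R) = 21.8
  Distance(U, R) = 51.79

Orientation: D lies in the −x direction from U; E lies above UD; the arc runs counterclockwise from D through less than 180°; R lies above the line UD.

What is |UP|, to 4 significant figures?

49.72

Checks: |ED| = 8.100 ✓; |EP| = 8.100 ✓; ∠(EP, PR) = 90.00° ✓; |PR| = 21.80 ✓; |UR| = 51.79 ✓.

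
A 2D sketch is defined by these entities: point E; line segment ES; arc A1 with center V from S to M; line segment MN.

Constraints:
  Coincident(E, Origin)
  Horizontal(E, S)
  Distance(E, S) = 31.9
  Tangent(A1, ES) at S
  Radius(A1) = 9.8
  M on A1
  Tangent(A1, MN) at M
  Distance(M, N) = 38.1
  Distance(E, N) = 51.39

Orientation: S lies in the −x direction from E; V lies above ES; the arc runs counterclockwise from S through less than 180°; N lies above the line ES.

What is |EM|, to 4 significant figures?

23.98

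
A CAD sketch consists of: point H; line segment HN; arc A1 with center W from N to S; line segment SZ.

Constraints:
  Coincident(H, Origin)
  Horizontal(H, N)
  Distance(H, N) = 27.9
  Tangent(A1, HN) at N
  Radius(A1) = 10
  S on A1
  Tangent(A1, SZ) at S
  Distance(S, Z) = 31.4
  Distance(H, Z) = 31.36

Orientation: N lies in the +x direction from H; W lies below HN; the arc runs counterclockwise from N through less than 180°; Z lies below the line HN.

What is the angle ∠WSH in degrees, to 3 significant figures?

161°

Checks: |WS| = 10.00 ✓; ∠(WS, SZ) = 90.00° ✓; |SZ| = 31.40 ✓; |HZ| = 31.36 ✓.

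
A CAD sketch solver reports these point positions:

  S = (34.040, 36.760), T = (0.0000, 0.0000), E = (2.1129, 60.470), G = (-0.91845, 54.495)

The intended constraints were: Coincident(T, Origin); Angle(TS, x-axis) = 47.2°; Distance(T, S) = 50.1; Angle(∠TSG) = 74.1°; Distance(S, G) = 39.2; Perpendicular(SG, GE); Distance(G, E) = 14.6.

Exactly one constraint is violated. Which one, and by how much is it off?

Distance(G, E) = 14.6 — off by 7.90.

T = (0.00, 0.00) ✓; TS at 47.20° ✓; |TS| = 50.10 ✓; ∠TSG = 74.10° ✓; |SG| = 39.20 ✓; ∠(SG, GE) = 90.00° ✓; |GE| = 6.700 ✗.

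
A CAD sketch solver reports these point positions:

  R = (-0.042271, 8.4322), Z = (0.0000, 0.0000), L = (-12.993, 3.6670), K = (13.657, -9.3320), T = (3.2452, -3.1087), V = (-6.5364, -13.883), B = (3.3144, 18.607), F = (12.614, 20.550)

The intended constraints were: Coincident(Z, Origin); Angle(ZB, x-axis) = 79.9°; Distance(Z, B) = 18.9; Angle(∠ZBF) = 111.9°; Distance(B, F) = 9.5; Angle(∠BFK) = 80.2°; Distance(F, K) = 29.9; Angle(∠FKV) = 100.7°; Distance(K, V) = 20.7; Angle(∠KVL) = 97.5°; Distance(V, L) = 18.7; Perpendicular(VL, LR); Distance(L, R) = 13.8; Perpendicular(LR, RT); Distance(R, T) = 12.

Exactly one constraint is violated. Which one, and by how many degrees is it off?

Perpendicular(LR, RT) — off by 4.30°.

Z = (0.00, 0.00) ✓; ZB at 79.90° ✓; |ZB| = 18.90 ✓; ∠ZBF = 111.9° ✓; |BF| = 9.500 ✓; ∠BFK = 80.20° ✓; |FK| = 29.90 ✓; ∠FKV = 100.7° ✓; |KV| = 20.70 ✓; ∠KVL = 97.50° ✓; |VL| = 18.70 ✓; ∠(VL, LR) = 90.00° ✓; |LR| = 13.80 ✓; ∠(LR, RT) = 94.30° ✗; |RT| = 12.00 ✓.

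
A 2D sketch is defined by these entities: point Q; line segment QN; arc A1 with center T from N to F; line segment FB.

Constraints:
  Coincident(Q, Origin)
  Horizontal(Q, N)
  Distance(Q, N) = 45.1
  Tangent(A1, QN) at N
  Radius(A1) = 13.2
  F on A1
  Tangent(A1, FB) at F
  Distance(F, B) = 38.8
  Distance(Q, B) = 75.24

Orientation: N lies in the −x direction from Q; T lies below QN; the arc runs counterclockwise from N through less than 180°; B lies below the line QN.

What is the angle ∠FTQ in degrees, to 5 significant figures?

171.38°

Checks: |TF| = 13.20 ✓; ∠(TF, FB) = 90.00° ✓; |FB| = 38.80 ✓; |QB| = 75.24 ✓.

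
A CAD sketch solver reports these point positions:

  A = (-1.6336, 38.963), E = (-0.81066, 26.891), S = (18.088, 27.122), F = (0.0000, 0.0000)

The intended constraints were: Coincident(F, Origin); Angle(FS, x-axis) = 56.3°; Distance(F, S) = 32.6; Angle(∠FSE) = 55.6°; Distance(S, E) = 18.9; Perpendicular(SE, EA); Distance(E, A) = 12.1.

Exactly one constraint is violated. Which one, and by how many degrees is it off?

Perpendicular(SE, EA) — off by 3.20°.

F = (0.00, 0.00) ✓; FS at 56.30° ✓; |FS| = 32.60 ✓; ∠FSE = 55.60° ✓; |SE| = 18.90 ✓; ∠(SE, EA) = 86.80° ✗; |EA| = 12.10 ✓.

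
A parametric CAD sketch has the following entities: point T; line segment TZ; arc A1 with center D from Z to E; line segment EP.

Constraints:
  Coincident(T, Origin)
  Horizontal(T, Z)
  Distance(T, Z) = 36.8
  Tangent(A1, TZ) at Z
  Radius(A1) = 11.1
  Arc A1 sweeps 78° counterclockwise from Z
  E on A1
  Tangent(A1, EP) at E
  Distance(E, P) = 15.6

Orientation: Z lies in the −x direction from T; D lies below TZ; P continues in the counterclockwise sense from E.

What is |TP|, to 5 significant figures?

56.297

T is at the origin; TZ is horizontal with |TZ| = 36.8 and Z on the −x side, so Z = (-36.800, 0.0000). Tangency of A1 to TZ means the radius DZ is perpendicular to TZ, so D = Z + (0, -11.1) = (-36.800, -11.100). On A1, Z sits at bearing 90° from D; a 78° counterclockwise sweep puts E at bearing 168°, so E = D + 11.1·(cos 168°, sin 168°) = (-47.657, -8.7922). Tangency of A1 to EP means the radius DE is perpendicular to EP, so EP runs along (−sin 168°, cos 168°); with |EP| = 15.6, P = (-50.901, -24.051). Then |TP| = |P − T| = 56.297.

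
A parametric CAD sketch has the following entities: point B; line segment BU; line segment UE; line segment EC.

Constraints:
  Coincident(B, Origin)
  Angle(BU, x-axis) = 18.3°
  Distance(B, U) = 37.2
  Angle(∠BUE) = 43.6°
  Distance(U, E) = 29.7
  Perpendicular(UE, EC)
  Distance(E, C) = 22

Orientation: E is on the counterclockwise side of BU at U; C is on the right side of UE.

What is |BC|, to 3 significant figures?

47.7

∠BUE = 43.6°, so UE runs at 18.3° + (180° − 43.6°) = 155° from the x-axis; with |UE| = 29.7, E = U + 29.7·(cos 155°, sin 155°) = (8.47, 24.4). UE is perpendicular to EC; with |EC| = 22.0 on the right of UE, C = E + 22.0·(0.427, 0.904) = (17.9, 44.3). Then |BC| = |C − B| = 47.7.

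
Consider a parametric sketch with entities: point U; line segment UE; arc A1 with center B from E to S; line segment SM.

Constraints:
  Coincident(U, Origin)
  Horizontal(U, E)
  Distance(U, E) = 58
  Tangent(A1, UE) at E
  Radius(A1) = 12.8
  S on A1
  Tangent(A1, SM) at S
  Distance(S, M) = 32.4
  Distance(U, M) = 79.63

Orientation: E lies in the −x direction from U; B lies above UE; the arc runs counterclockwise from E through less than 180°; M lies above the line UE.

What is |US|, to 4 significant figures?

51.02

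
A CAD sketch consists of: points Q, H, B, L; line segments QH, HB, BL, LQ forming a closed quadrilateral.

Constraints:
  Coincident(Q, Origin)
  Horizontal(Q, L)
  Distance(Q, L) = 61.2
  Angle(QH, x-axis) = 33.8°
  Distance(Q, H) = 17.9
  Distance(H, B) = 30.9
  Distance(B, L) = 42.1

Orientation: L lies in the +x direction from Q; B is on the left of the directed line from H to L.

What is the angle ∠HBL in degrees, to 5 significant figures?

79.323°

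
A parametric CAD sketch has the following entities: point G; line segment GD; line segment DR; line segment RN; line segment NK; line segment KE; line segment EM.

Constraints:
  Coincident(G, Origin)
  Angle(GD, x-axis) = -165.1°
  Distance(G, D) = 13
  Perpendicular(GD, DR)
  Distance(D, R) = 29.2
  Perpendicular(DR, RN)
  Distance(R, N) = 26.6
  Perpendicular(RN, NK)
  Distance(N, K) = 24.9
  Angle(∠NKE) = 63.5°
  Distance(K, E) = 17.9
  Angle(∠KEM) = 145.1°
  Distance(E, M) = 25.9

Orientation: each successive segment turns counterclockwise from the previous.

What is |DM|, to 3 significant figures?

35.1

G is at the origin; GD runs at -165.1° with length 13.0, so D = (-12.6, -3.34). The perpendicularity gives DR at right angles to GD, so DR runs at -75.1°; with |DR| = 29.2, R = (-5.05, -31.6). DR ⟂ RN, so RN runs at 14.9°; with |RN| = 26.6, N = (20.7, -24.7). The perpendicularity gives NK at right angles to RN, so NK runs at 105°; with |NK| = 24.9, K = (14.2, -0.658). ∠NKE = 63.5° gives KE at -139° from the x-axis; with |KE| = 17.9, E = (0.821, -12.5). ∠KEM = 145.1° gives EM at -104° from the x-axis; with |EM| = 25.9, M = (-5.31, -37.7). Then |DM| = |M − D| = 35.1.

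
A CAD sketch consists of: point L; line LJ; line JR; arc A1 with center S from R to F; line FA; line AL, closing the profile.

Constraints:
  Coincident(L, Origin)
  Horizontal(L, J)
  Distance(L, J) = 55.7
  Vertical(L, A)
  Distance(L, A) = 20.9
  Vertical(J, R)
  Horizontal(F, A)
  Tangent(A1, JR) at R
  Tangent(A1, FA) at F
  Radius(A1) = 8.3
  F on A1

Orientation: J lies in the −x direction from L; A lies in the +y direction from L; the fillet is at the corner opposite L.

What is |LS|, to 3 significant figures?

49.0

L is at the origin; LJ is horizontal with |LJ| = 55.7 and J on the −x side, so J = (-55.7, 0.00). L and A share the same x with |LA| = 20.9 and A on the +y side, so A = (0.00, 20.9). The virtual corner opposite L is at (-55.7, 20.9). A1 meets JR tangentially, so SR is at right angles to JR and since A1 is tangent to FA there, SF ⟂ FA, with radius 8.3, so the center S sits 8.3 in from both sides at S = (-47.4, 12.6). Then |LS| = |S − L| = 49.0.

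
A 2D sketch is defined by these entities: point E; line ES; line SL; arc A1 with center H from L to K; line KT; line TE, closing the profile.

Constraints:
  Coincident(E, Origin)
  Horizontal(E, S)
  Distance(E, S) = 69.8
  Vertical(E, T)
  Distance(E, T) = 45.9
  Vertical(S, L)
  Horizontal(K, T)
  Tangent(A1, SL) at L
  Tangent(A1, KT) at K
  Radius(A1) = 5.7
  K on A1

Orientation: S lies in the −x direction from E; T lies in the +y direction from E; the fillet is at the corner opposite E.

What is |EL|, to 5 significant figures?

80.549

E is at the origin; ES is horizontal with |ES| = 69.8 and S on the −x side, so S = (-69.800, 0.0000). ET is vertical with |ET| = 45.9 and T on the +y side, so T = (0.0000, 45.900). The virtual corner opposite E is at (-69.800, 45.900). Tangency of A1 to SL means the radius HL is perpendicular to SL and since A1 is tangent to KT there, HK ⟂ KT, with radius 5.7, so the center H sits 5.7 in from both sides at H = (-64.100, 40.200). That places the tangent points at L = (-69.800, 40.200) on SL and K = (-64.100, 45.900) on KT. Then |EL| = |L − E| = 80.549.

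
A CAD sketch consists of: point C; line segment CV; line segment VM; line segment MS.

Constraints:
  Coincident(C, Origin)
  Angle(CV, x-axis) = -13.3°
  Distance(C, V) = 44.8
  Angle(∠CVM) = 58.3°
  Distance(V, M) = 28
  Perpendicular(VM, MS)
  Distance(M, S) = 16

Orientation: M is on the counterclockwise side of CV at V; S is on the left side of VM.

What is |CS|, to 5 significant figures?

22.561

C is at the origin; CV runs at -13.3° with length 44.8, so V = 44.8·(cos -13.3°, sin -13.3°) = (43.598, -10.306). ∠CVM = 58.3°, so VM runs at -13.3° + (180° − 58.3°) = 108.40° from the x-axis; with |VM| = 28.0, M = V + 28.0·(cos 108.40°, sin 108.40°) = (34.760, 16.262). VM is perpendicular to MS; with |MS| = 16.0 on the left of VM, S = M + 16.0·(-0.94888, -0.31565) = (19.578, 11.212). Then |CS| = |S − C| = 22.561.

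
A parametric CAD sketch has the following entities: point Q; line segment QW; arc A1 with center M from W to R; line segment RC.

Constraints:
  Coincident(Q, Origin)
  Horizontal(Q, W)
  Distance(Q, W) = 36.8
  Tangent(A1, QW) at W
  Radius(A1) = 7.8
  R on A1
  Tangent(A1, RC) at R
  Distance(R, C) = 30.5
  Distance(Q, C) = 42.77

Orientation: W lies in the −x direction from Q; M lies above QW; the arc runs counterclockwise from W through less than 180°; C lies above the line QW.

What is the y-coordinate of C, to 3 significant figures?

36.1

Q is at the origin; Q and W share the same y with |QW| = 36.8 and W on the −x side, so W = (-36.8, 0.00). Tangency of A1 to QW means the radius MW is perpendicular to QW, so M = W + (0, 7.8) = (-36.8, 7.80). Since MR ⟂ RC (tangency), |MC| = √(7.8² + 30.5²) = 31.5 regardless of where R sits on A1. So C lies on both circle(Q, 42.77) and circle(M, 31.5); the above-QW intersection is C = (-23.0, 36.1). R is the foot of the tangent from C: R = (-29.2, 6.22).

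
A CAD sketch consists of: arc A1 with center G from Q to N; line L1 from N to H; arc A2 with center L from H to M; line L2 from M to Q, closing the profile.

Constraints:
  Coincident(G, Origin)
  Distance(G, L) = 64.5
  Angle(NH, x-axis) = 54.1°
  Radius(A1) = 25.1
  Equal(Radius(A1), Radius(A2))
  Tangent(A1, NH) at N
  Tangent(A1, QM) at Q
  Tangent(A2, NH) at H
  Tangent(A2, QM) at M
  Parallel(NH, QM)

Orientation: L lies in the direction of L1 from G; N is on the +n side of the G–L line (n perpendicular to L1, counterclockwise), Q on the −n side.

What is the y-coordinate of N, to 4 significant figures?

14.72

The slot axis is L1's direction at 54.1°, so u = (cos 54.1°, sin 54.1°) = (0.5864, 0.8100) and n = (−sin 54.1°, cos 54.1°) = (-0.8100, 0.5864). G is at the origin and L lies 64.5 along u from G, so L = 64.5·u = (37.82, 52.25). Tangency of A1 to both parallel lines with radius 25.1 puts N and Q at G ± 25.1·n: N = (-20.33, 14.72), Q = (20.33, -14.72). So N.y = 14.72.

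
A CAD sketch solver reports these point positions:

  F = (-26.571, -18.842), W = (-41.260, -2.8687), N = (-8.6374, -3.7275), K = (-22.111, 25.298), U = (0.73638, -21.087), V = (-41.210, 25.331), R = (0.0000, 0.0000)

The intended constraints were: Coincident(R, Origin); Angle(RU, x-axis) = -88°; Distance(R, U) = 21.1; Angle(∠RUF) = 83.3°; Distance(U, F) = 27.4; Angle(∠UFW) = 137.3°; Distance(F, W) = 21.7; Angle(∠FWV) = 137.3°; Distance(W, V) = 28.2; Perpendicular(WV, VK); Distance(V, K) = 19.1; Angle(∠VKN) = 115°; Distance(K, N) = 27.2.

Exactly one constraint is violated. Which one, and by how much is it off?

Distance(K, N) = 27.2 — off by 4.80.

R = (0.00, 0.00) ✓; RU at -88.00° ✓; |RU| = 21.10 ✓; ∠RUF = 83.30° ✓; |UF| = 27.40 ✓; ∠UFW = 137.3° ✓; |FW| = 21.70 ✓; ∠FWV = 137.3° ✓; |WV| = 28.20 ✓; ∠(WV, VK) = 90.00° ✓; |VK| = 19.10 ✓; ∠VKN = 115.0° ✓; |KN| = 32.00 ✗.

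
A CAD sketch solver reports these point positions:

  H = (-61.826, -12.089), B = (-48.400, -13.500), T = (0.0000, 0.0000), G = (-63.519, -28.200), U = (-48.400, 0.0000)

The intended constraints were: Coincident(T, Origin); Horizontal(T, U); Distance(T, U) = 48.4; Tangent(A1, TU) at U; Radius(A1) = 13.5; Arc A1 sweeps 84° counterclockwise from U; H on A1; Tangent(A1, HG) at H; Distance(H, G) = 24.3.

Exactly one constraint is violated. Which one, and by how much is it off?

Distance(H, G) = 24.3 — off by 8.10.

T = (0.00, 0.00) ✓; T.y = 0.00, U.y = 0.00 ✓; |TU| = 48.40 ✓; ∠(BU, UT) = 90.00° ✓; |BU| = 13.50 ✓; bearing(B→H) − bearing(B→U) = 84.00° ✓; |BH| = 13.50 ✓; ∠(BH, HG) = 90.00° ✓; |HG| = 16.20 ✗.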